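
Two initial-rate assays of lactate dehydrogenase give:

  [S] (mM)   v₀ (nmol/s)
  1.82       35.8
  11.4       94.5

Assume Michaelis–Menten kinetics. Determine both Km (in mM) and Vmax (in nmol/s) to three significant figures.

In reciprocal form, 1/v = (Km/Vmax)·(1/[S]) + 1/Vmax. The two points give (1/[S], 1/v) = (0.5495, 0.02793) and (0.08772, 0.01058).
Slope = (0.02793 − 0.01058)/(0.5495 − 0.08772) = 0.03758; intercept = 0.02793 − 0.03758×0.5495 = 0.007286.
Vmax = 1/intercept = 137 nmol/s; Km = slope × Vmax = 0.03758 × 137 = 5.16 mM.

Km = 5.16 mM; Vmax = 137 nmol/s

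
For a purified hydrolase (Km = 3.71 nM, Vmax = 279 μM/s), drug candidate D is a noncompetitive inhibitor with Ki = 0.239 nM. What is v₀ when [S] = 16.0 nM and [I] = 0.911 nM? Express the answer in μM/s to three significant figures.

α = 1 + [I]/Ki = 1 + 0.911/0.239 = 4.812.
For a noncompetitive inhibitor, Vmax is reduced to Vmax/α while Km is unchanged: Km,app = 3.71 nM, Vmax,app = 58.0 μM/s.
v = Vmax,app·[S]/(Km,app + [S]) = 58.0 × 16.0/(3.71 + 16.0) = 47.1 μM/s.

47.1 μM/s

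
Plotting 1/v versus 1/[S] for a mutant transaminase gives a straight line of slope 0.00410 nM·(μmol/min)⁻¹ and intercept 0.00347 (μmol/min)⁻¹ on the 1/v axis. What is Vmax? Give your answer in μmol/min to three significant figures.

288 μmol/min

The y-intercept of a Lineweaver–Burk plot equals 1/Vmax, so Vmax = 1/0.00347 = 288 μmol/min.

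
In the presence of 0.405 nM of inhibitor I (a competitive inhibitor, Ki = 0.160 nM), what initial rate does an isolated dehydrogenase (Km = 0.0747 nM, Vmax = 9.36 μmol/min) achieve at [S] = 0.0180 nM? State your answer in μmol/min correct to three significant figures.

α = 1 + [I]/Ki = 1 + 0.405/0.160 = 3.531.
For a competitive inhibitor, Vmax is unchanged and the apparent Km becomes α·Km: Km,app = 0.264 nM, Vmax,app = 9.36 μmol/min.
v = Vmax,app·[S]/(Km,app + [S]) = 9.36 × 0.0180/(0.264 + 0.0180) = 0.598 μmol/min.

0.598 μmol/min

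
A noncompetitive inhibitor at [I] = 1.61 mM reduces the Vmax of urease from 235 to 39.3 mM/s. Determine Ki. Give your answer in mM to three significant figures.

Noncompetitive: Vmax,app = Vmax/α with α = 1 + [I]/Ki.
α = Vmax/Vmax,app = 235/39.3 = 5.980.
Since α = 1 + [I]/Ki, [I]/Ki = 5.980 − 1 = 4.980 and Ki = 1.61/4.980 = 0.323 mM.

0.323 mM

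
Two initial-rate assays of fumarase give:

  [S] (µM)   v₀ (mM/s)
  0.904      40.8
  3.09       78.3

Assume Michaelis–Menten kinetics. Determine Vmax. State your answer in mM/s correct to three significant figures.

126 mM/s

From v = Vmax[S]/(Km+[S]), each point gives Vmax = v(Km+[S])/[S].
Equating: 40.8(Km+0.904)/0.904 = 78.3(Km+3.09)/3.09.
45.13·Km + 40.8 = 25.34·Km + 78.3, so (45.13 − 25.34)·Km = 78.3 − 40.8.
Km = 37.50/19.79 = 1.89 µM; then Vmax = 40.8(1.89+0.904)/0.904 = 126 mM/s.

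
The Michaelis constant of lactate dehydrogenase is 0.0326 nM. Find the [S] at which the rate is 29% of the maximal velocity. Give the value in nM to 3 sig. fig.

0.0133 nM

v/Vmax = [S]/(Km+[S]) = 0.29, so [S] = Km·0.29/(1 − 0.29) = 0.0326 × 0.4085.
[S] = 0.0133 nM.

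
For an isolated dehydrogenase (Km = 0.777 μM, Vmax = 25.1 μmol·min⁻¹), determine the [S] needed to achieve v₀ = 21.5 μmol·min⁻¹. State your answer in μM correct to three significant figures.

4.64 μM

The required fractional saturation is v/Vmax = 21.5/25.1 = 0.8566.
Then [S]/(Km+[S]) = 0.8566 ⇒ [S] = 0.777 × 0.8566/(1 − 0.8566) = 4.64 μM.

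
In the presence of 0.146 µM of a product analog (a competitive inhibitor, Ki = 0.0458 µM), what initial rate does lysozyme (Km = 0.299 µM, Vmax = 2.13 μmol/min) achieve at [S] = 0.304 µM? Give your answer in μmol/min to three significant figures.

0.416 μmol/min

α = 1 + [I]/Ki = 1 + 0.146/0.0458 = 4.188.
For a competitive inhibitor, Vmax is unchanged and the apparent Km becomes α·Km: Km,app = 1.25 µM, Vmax,app = 2.13 μmol/min.
v = Vmax,app·[S]/(Km,app + [S]) = 2.13 × 0.304/(1.25 + 0.304) = 0.416 μmol/min.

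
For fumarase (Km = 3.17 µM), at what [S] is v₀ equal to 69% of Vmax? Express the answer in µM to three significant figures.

7.06 µM

v/Vmax = [S]/(Km+[S]) = 0.69, so [S] = Km·0.69/(1 − 0.69) = 3.17 × 2.226.
[S] = 7.06 µM.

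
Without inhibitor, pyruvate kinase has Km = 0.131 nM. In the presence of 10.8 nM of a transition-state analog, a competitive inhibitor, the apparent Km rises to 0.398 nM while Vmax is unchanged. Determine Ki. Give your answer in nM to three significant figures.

Competitive: Km,app = α·Km with α = 1 + [I]/Ki.
α = Km,app/Km = 0.398/0.131 = 3.038.
Since α = 1 + [I]/Ki, [I]/Ki = 3.038 − 1 = 2.038 and Ki = 10.8/2.038 = 5.30 nM.

5.30 nM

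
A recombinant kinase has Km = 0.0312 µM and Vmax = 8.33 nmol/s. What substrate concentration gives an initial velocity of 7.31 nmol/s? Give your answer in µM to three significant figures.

Rearranging v = Vmax[S]/(Km+[S]) gives [S] = Km·v/(Vmax − v).
[S] = 0.0312 × 7.31 / (8.33 − 7.31) = 0.2281/1.020 = 0.224 µM.

0.224 µM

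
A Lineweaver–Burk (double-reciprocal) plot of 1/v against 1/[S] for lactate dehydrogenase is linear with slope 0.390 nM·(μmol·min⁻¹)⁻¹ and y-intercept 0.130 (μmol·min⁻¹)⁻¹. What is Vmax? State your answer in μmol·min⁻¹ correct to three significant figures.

7.69 μmol·min⁻¹

The y-intercept of a Lineweaver–Burk plot equals 1/Vmax, so Vmax = 1/0.130 = 7.69 μmol·min⁻¹.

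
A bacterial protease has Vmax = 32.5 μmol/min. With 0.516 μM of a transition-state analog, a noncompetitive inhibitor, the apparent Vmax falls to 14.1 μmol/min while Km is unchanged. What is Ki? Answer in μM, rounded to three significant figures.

Noncompetitive: Vmax,app = Vmax/α with α = 1 + [I]/Ki.
α = Vmax/Vmax,app = 32.5/14.1 = 2.305.
Ki = [I]/(α − 1) = 0.516/1.305 = 0.395 μM.

0.395 μM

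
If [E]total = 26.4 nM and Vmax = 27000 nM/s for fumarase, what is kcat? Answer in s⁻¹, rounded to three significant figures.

kcat = Vmax/[E]total = 27000 nM/s / 26.4 nM = 1020 s⁻¹.

1020 s⁻¹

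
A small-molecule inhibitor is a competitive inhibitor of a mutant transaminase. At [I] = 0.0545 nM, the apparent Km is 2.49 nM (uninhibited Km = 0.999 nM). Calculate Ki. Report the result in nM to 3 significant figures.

0.0365 nM

Competitive: Km,app = α·Km with α = 1 + [I]/Ki.
α = Km,app/Km = 2.49/0.999 = 2.492.
Since α = 1 + [I]/Ki, [I]/Ki = 2.492 − 1 = 1.492 and Ki = 0.0545/1.492 = 0.0365 nM.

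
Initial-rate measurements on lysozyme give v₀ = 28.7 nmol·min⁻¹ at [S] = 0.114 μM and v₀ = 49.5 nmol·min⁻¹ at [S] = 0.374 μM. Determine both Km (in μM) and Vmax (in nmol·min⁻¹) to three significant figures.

From v = Vmax[S]/(Km+[S]), each point gives Vmax = v(Km+[S])/[S].
Equating: 28.7(Km+0.114)/0.114 = 49.5(Km+0.374)/0.374.
251.8·Km + 28.7 = 132.4·Km + 49.5, so (251.8 − 132.4)·Km = 49.5 − 28.7.
Km = 20.80/119.4 = 0.174 μM; then Vmax = 28.7(0.174+0.114)/0.114 = 72.6 nmol·min⁻¹.

Km = 0.174 μM; Vmax = 72.6 nmol·min⁻¹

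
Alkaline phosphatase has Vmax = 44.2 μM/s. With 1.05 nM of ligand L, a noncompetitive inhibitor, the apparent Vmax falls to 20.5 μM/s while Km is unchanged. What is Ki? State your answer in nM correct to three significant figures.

0.908 nM

Noncompetitive: Vmax,app = Vmax/α with α = 1 + [I]/Ki.
α = Vmax/Vmax,app = 44.2/20.5 = 2.156.
Since α = 1 + [I]/Ki, [I]/Ki = 2.156 − 1 = 1.156 and Ki = 1.05/1.156 = 0.908 nM.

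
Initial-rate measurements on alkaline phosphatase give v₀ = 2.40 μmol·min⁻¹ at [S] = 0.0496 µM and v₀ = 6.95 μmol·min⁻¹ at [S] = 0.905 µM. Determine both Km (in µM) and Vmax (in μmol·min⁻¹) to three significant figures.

Km = 0.112 µM; Vmax = 7.81 μmol·min⁻¹

In reciprocal form, 1/v = (Km/Vmax)·(1/[S]) + 1/Vmax. The two points give (1/[S], 1/v) = (20.16, 0.4167) and (1.105, 0.1439).
Slope = (0.4167 − 0.1439)/(20.16 − 1.105) = 0.01431; intercept = 0.4167 − 0.01431×20.16 = 0.1281.
Vmax = 1/intercept = 7.81 μmol·min⁻¹; Km = slope × Vmax = 0.01431 × 7.81 = 0.112 µM.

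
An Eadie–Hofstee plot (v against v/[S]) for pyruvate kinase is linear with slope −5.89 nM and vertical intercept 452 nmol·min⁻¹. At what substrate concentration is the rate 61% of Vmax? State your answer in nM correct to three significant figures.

The Eadie–Hofstee slope gives Km = 5.89 nM (slope = −Km).
v/Vmax = [S]/(Km+[S]) = 0.61 ⇒ [S] = Km·0.61/(1−0.61) = 5.89 × 1.564 = 9.21 nM.

9.21 nM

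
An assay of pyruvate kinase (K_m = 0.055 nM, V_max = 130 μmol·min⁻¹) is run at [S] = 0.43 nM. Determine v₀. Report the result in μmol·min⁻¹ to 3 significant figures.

v = Vmax·[S]/(Km + [S]) = 130 × 0.43 / (0.055 + 0.43)
  = 55.90 / 0.4850 = 115 μmol·min⁻¹.

115 μmol·min⁻¹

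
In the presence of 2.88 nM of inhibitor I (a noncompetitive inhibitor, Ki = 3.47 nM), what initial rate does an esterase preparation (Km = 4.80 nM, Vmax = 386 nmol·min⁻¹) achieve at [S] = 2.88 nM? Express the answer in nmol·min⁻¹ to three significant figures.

With α = 1 + [I]/Ki = 1 + 2.88/3.47 = 1.830, the noncompetitive rate law is v = (Vmax/α)·[S] / (Km + [S]).
v = (386/1.830)×2.88 / (4.80 + 2.88) = 607.5/7.680 = 79.1 nmol·min⁻¹.

79.1 nmol·min⁻¹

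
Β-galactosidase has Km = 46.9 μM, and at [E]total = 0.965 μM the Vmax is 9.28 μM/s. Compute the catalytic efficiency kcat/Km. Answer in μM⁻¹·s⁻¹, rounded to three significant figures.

kcat = Vmax/[E]total = 9.28/0.965 = 9.62 s⁻¹.
kcat/Km = 9.62/46.9 = 0.205 μM⁻¹·s⁻¹.

0.205 μM⁻¹·s⁻¹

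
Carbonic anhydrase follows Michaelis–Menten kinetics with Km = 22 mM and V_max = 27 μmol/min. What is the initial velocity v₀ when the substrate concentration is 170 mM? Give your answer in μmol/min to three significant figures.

23.9 μmol/min

v = Vmax·[S]/(Km + [S]) = 27 × 170 / (22 + 170)
  = 4590 / 192.0 = 23.9 μmol/min.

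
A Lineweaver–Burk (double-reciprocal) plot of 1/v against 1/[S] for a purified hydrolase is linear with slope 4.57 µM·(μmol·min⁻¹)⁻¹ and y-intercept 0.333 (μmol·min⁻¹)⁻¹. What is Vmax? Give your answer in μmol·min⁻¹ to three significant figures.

The y-intercept of a Lineweaver–Burk plot equals 1/Vmax, so Vmax = 1/0.333 = 3.00 μmol·min⁻¹.

3.00 μmol·min⁻¹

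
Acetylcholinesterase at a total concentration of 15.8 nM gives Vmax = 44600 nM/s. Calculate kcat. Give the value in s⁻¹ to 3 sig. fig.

2820 s⁻¹

kcat = Vmax/[E]total = 44600 nM/s / 15.8 nM = 2820 s⁻¹.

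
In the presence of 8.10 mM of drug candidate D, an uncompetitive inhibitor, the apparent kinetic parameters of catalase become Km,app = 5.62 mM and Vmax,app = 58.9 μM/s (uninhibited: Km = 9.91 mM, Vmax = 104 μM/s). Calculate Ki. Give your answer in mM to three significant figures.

Uncompetitive: Vmax,app = Vmax/α (and Km,app = Km/α) with α = 1 + [I]/Ki.
α = Vmax/Vmax,app = 104/58.9 = 1.766.
Since α = 1 + [I]/Ki, [I]/Ki = 1.766 − 1 = 0.7657 and Ki = 8.10/0.7657 = 10.6 mM.

10.6 mM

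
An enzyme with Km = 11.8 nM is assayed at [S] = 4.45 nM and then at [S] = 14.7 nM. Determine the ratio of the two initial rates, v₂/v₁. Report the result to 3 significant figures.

The fractional saturations are [S]/(Km+[S]) = 4.45/16.25 = 0.2738 and 14.7/26.50 = 0.5547.
v₂/v₁ is just their ratio: 0.5547/0.2738 = 2.03.

2.03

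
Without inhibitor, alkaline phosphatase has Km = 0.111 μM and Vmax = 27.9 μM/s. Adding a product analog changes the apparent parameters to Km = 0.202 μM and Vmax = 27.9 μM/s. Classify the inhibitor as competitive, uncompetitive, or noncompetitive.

Km increases (0.111 → 0.202 μM) while Vmax is unchanged — the hallmark of competitive inhibition.

competitive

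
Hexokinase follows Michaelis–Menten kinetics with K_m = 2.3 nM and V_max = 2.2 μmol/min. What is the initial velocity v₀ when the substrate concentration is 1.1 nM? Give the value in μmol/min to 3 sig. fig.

[S]/(Km+[S]) = 1.1/3.400 = 0.3235, the fractional saturation.
v = 0.3235 × Vmax = 0.3235 × 2.2 = 0.712 μmol/min.

0.712 μmol/min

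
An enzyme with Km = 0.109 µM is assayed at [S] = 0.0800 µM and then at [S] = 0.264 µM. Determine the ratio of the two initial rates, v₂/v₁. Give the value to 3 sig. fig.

The fractional saturations are [S]/(Km+[S]) = 0.0800/0.1890 = 0.4233 and 0.264/0.3730 = 0.7078.
v₂/v₁ is just their ratio: 0.7078/0.4233 = 1.67.

1.67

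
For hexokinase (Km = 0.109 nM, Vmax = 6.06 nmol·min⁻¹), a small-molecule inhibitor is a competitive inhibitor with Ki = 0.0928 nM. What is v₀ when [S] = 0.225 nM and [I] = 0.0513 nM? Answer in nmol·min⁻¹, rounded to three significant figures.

3.46 nmol·min⁻¹

α = 1 + [I]/Ki = 1 + 0.0513/0.0928 = 1.553.
For a competitive inhibitor, Vmax is unchanged and the apparent Km becomes α·Km: Km,app = 0.169 nM, Vmax,app = 6.06 nmol·min⁻¹.
v = Vmax,app·[S]/(Km,app + [S]) = 6.06 × 0.225/(0.169 + 0.225) = 3.46 nmol·min⁻¹.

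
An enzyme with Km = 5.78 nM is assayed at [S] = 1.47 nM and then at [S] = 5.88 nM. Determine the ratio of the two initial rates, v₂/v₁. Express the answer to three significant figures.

Since Vmax cancels, v₂/v₁ = [S]₂(Km+[S]₁) / [S]₁(Km+[S]₂).
= 5.88×(5.78+1.47) / (1.47×(5.78+5.88)) = 42.63/17.14 = 2.49.

2.49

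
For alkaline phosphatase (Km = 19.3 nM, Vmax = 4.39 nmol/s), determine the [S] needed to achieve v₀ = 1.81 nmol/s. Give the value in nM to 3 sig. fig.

13.5 nM

The required fractional saturation is v/Vmax = 1.81/4.39 = 0.4123.
Then [S]/(Km+[S]) = 0.4123 ⇒ [S] = 19.3 × 0.4123/(1 − 0.4123) = 13.5 nM.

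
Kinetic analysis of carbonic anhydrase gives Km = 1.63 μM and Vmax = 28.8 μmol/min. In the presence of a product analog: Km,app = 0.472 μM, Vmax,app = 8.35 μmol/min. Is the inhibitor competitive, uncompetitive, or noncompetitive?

uncompetitive

Both Km and Vmax decrease by the same factor (~3.45-fold) — characteristic of uncompetitive inhibition.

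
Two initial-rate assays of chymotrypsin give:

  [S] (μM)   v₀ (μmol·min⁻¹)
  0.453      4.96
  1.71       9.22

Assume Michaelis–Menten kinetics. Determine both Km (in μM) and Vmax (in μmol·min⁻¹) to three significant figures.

Km = 0.767 μM; Vmax = 13.4 μmol·min⁻¹

From v = Vmax[S]/(Km+[S]), each point gives Vmax = v(Km+[S])/[S].
Equating: 4.96(Km+0.453)/0.453 = 9.22(Km+1.71)/1.71.
10.95·Km + 4.96 = 5.392·Km + 9.22, so (10.95 − 5.392)·Km = 9.22 − 4.96.
Km = 4.260/5.557 = 0.767 μM; then Vmax = 4.96(0.767+0.453)/0.453 = 13.4 μmol·min⁻¹.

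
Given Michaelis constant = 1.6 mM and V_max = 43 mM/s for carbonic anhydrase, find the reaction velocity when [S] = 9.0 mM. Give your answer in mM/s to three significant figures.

36.5 mM/s

v = Vmax·[S]/(Km + [S]) = 43 × 9.0 / (1.6 + 9.0)
  = 387.0 / 10.60 = 36.5 mM/s.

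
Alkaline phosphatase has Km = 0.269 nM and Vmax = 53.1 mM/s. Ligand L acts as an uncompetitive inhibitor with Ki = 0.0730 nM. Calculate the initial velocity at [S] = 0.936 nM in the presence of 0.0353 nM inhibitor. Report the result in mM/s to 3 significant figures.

α = 1 + [I]/Ki = 1 + 0.0353/0.0730 = 1.484.
For an uncompetitive inhibitor, both parameters are divided by α, giving Vmax/α and Km/α: Km,app = 0.181 nM, Vmax,app = 35.8 mM/s.
v = Vmax,app·[S]/(Km,app + [S]) = 35.8 × 0.936/(0.181 + 0.936) = 30.0 mM/s.

30.0 mM/s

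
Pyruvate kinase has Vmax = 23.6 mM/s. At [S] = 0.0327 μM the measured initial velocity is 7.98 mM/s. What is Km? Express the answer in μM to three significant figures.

v/Vmax = 7.98/23.6 = 0.3381 = [S]/(Km+[S]).
So Km + [S] = [S]/0.3381 = 0.09671 μM, giving Km = 0.09671 − 0.0327 = 0.0640 μM.

0.0640 μM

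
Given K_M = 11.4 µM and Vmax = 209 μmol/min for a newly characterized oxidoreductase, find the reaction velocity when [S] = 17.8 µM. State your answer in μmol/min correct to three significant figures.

[S]/(Km+[S]) = 17.8/29.20 = 0.6096, the fractional saturation.
v = 0.6096 × Vmax = 0.6096 × 209 = 127 μmol/min.

127 μmol/min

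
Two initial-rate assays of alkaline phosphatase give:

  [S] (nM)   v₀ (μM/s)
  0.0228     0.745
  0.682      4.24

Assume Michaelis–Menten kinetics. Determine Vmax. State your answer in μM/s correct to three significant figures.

5.06 μM/s

In reciprocal form, 1/v = (Km/Vmax)·(1/[S]) + 1/Vmax. The two points give (1/[S], 1/v) = (43.86, 1.342) and (1.466, 0.2358).
Slope = (1.342 − 0.2358)/(43.86 − 1.466) = 0.02610; intercept = 1.342 − 0.02610×43.86 = 0.1976.
Vmax = 1/intercept = 5.06 μM/s; Km = slope × Vmax = 0.02610 × 5.06 = 0.132 nM.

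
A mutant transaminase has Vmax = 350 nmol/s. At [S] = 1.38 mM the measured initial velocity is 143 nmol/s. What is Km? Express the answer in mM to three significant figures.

2.00 mM

v/Vmax = 143/350 = 0.4086 = [S]/(Km+[S]).
So Km + [S] = [S]/0.4086 = 3.378 mM, giving Km = 3.378 − 1.38 = 2.00 mM.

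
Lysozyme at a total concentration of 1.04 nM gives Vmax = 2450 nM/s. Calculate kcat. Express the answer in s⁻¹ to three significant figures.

kcat = Vmax/[E]total = 2450 nM/s / 1.04 nM = 2360 s⁻¹.

2360 s⁻¹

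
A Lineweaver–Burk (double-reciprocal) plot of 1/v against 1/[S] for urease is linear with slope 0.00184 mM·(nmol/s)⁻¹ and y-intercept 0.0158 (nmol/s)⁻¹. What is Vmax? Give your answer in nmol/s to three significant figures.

The y-intercept of a Lineweaver–Burk plot equals 1/Vmax, so Vmax = 1/0.0158 = 63.3 nmol/s.

63.3 nmol/s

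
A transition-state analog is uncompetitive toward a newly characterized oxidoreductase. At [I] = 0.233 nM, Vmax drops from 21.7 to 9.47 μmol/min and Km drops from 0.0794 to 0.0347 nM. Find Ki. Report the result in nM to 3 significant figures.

0.180 nM

Uncompetitive: Vmax,app = Vmax/α (and Km,app = Km/α) with α = 1 + [I]/Ki.
α = Vmax/Vmax,app = 21.7/9.47 = 2.291.
Ki = [I]/(α − 1) = 0.233/1.291 = 0.180 nM.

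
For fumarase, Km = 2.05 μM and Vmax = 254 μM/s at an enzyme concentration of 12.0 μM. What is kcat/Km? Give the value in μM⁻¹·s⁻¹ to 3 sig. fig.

kcat = Vmax/[E]total = 254/12.0 = 21.2 s⁻¹.
kcat/Km = 21.2/2.05 = 10.3 μM⁻¹·s⁻¹.

10.3 μM⁻¹·s⁻¹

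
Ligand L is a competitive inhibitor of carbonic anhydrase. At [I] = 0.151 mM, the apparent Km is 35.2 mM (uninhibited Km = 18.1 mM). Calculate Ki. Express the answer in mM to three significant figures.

0.160 mM

Competitive: Km,app = α·Km with α = 1 + [I]/Ki.
α = Km,app/Km = 35.2/18.1 = 1.945.
Ki = [I]/(α − 1) = 0.151/0.9448 = 0.160 mM.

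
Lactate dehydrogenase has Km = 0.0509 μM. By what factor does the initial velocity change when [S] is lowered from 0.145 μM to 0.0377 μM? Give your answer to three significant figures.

0.575

Since Vmax cancels, v₂/v₁ = [S]₂(Km+[S]₁) / [S]₁(Km+[S]₂).
= 0.0377×(0.0509+0.145) / (0.145×(0.0509+0.0377)) = 0.007385/0.01285 = 0.575.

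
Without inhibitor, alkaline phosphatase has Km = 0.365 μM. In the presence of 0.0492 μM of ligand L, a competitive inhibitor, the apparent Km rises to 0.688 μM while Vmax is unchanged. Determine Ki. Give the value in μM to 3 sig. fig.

0.0556 μM

Competitive: Km,app = α·Km with α = 1 + [I]/Ki.
α = Km,app/Km = 0.688/0.365 = 1.885.
Ki = [I]/(α − 1) = 0.0492/0.8849 = 0.0556 μM.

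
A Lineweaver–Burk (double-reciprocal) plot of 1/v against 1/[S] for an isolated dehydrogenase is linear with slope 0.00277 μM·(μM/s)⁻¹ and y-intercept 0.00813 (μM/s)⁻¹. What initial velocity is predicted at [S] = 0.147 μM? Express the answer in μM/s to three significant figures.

37.1 μM/s

The y-intercept is 1/Vmax, so Vmax = 1/0.00813 = 123 μM/s.
The slope is Km/Vmax, so Km = 0.00277 × 123 = 0.341 μM.
Then v = 123 × 0.147/(0.341 + 0.147) = 37.1 μM/s.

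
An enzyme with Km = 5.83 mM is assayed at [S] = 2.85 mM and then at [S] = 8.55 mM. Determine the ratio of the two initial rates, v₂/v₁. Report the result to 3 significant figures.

The fractional saturations are [S]/(Km+[S]) = 2.85/8.680 = 0.3283 and 8.55/14.38 = 0.5946.
v₂/v₁ is just their ratio: 0.5946/0.3283 = 1.81.

1.81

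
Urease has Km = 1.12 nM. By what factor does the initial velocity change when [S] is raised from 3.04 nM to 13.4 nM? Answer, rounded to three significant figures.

The fractional saturations are [S]/(Km+[S]) = 3.04/4.160 = 0.7308 and 13.4/14.52 = 0.9229.
v₂/v₁ is just their ratio: 0.9229/0.7308 = 1.26.

1.26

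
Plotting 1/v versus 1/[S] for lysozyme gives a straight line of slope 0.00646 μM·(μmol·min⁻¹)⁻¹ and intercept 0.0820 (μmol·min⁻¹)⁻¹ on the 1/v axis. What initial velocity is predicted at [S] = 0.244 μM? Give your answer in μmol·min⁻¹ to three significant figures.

9.22 μmol·min⁻¹

The y-intercept is 1/Vmax, so Vmax = 1/0.0820 = 12.2 μmol·min⁻¹.
The slope is Km/Vmax, so Km = 0.00646 × 12.2 = 0.0788 μM.
Then v = 12.2 × 0.244/(0.0788 + 0.244) = 9.22 μmol·min⁻¹.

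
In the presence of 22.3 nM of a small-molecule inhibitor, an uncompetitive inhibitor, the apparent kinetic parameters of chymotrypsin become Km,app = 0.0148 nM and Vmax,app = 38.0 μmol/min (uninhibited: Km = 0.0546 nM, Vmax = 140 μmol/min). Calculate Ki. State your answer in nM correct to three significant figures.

Uncompetitive: Vmax,app = Vmax/α (and Km,app = Km/α) with α = 1 + [I]/Ki.
α = Vmax/Vmax,app = 140/38.0 = 3.684.
Since α = 1 + [I]/Ki, [I]/Ki = 3.684 − 1 = 2.684 and Ki = 22.3/2.684 = 8.31 nM.

8.31 nM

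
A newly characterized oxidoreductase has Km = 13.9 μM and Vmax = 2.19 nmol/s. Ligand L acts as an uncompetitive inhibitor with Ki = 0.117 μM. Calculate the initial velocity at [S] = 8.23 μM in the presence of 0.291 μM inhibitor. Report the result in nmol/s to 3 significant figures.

0.423 nmol/s

α = 1 + [I]/Ki = 1 + 0.291/0.117 = 3.487.
For an uncompetitive inhibitor, both parameters are divided by α, giving Vmax/α and Km/α: Km,app = 3.99 μM, Vmax,app = 0.628 nmol/s.
v = Vmax,app·[S]/(Km,app + [S]) = 0.628 × 8.23/(3.99 + 8.23) = 0.423 nmol/s.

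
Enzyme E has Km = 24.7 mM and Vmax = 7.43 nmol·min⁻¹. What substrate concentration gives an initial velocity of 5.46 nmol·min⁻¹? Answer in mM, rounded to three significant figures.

68.5 mM

Rearranging v = Vmax[S]/(Km+[S]) gives [S] = Km·v/(Vmax − v).
[S] = 24.7 × 5.46 / (7.43 − 5.46) = 134.9/1.970 = 68.5 mM.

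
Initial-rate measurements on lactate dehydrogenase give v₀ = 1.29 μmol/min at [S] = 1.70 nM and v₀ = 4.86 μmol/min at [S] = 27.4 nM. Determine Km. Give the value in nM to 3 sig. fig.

From v = Vmax[S]/(Km+[S]), each point gives Vmax = v(Km+[S])/[S].
Equating: 1.29(Km+1.70)/1.70 = 4.86(Km+27.4)/27.4.
0.7588·Km + 1.29 = 0.1774·Km + 4.86, so (0.7588 − 0.1774)·Km = 4.86 − 1.29.
Km = 3.570/0.5815 = 6.14 nM; then Vmax = 1.29(6.14+1.70)/1.70 = 5.95 μmol/min.

6.14 nM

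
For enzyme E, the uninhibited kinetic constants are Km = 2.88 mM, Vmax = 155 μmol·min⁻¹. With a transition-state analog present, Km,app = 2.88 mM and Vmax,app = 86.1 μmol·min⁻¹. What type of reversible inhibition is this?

Vmax decreases (155 → 86.1 μmol·min⁻¹) while Km is unchanged — pure noncompetitive inhibition.

noncompetitive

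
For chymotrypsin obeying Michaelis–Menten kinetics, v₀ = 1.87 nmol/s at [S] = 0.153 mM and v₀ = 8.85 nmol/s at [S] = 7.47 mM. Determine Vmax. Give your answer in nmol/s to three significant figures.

9.60 nmol/s

In reciprocal form, 1/v = (Km/Vmax)·(1/[S]) + 1/Vmax. The two points give (1/[S], 1/v) = (6.536, 0.5348) and (0.1339, 0.1130).
Slope = (0.5348 − 0.1130)/(6.536 − 0.1339) = 0.06588; intercept = 0.5348 − 0.06588×6.536 = 0.1042.
Vmax = 1/intercept = 9.60 nmol/s; Km = slope × Vmax = 0.06588 × 9.60 = 0.632 mM.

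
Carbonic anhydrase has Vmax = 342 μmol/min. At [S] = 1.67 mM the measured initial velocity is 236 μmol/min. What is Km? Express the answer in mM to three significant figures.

From v = Vmax[S]/(Km+[S]), Km = [S](Vmax − v)/v.
Km = 1.67 × (342 − 236) / 236 = 177.0/236 = 0.750 mM.

0.750 mM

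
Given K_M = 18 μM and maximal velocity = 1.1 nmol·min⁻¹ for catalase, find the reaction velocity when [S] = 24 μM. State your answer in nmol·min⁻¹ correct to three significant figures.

0.629 nmol·min⁻¹

[S]/(Km+[S]) = 24/42.00 = 0.5714, the fractional saturation.
v = 0.5714 × Vmax = 0.5714 × 1.1 = 0.629 nmol·min⁻¹.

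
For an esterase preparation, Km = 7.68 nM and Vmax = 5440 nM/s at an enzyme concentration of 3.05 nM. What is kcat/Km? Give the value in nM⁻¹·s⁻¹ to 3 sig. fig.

232 nM⁻¹·s⁻¹

kcat = Vmax/[E]total = 5440/3.05 = 1780 s⁻¹.
kcat/Km = 1780/7.68 = 232 nM⁻¹·s⁻¹.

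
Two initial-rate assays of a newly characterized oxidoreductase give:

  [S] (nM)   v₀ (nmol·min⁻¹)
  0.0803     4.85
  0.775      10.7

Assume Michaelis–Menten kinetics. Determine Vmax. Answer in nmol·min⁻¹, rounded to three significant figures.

12.4 nmol·min⁻¹

From v = Vmax[S]/(Km+[S]), each point gives Vmax = v(Km+[S])/[S].
Equating: 4.85(Km+0.0803)/0.0803 = 10.7(Km+0.775)/0.775.
60.40·Km + 4.85 = 13.81·Km + 10.7, so (60.40 − 13.81)·Km = 10.7 − 4.85.
Km = 5.850/46.59 = 0.126 nM; then Vmax = 4.85(0.126+0.0803)/0.0803 = 12.4 nmol·min⁻¹.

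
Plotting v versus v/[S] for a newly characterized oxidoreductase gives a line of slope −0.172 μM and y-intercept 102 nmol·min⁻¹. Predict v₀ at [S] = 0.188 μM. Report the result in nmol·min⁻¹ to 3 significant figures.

In the Eadie–Hofstee form v = Vmax − Km·(v/[S]), the slope is −Km and the intercept is Vmax, so Km = 0.172 μM and Vmax = 102 nmol·min⁻¹.
v = 102 × 0.188/(0.172 + 0.188) = 53.3 nmol·min⁻¹.

53.3 nmol·min⁻¹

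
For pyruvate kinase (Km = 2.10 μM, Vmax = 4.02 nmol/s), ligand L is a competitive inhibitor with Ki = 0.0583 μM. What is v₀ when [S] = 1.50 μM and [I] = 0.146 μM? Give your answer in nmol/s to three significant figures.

α = 1 + [I]/Ki = 1 + 0.146/0.0583 = 3.504.
For a competitive inhibitor, Vmax is unchanged and the apparent Km becomes α·Km: Km,app = 7.36 μM, Vmax,app = 4.02 nmol/s.
v = Vmax,app·[S]/(Km,app + [S]) = 4.02 × 1.50/(7.36 + 1.50) = 0.681 nmol/s.

0.681 nmol/s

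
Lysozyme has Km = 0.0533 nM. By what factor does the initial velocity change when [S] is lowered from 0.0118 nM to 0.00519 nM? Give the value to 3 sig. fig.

The fractional saturations are [S]/(Km+[S]) = 0.0118/0.06510 = 0.1813 and 0.00519/0.05849 = 0.08873.
v₂/v₁ is just their ratio: 0.08873/0.1813 = 0.490.

0.490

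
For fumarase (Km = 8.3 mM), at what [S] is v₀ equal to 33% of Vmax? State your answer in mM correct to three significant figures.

4.09 mM

v/Vmax = [S]/(Km+[S]) = 0.33, so [S] = Km·0.33/(1 − 0.33) = 8.3 × 0.4925.
[S] = 4.09 mM.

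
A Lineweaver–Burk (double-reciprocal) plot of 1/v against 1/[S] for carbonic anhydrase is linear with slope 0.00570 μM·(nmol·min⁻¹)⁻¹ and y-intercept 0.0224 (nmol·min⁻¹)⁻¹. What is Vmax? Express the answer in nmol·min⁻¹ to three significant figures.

44.6 nmol·min⁻¹

The y-intercept of a Lineweaver–Burk plot equals 1/Vmax, so Vmax = 1/0.0224 = 44.6 nmol·min⁻¹.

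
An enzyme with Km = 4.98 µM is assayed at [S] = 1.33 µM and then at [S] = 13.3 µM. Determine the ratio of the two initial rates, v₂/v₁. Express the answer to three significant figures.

Since Vmax cancels, v₂/v₁ = [S]₂(Km+[S]₁) / [S]₁(Km+[S]₂).
= 13.3×(4.98+1.33) / (1.33×(4.98+13.3)) = 83.92/24.31 = 3.45.

3.45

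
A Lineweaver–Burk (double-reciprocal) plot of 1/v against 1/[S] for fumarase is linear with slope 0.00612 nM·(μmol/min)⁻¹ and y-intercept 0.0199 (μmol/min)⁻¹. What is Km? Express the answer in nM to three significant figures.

0.308 nM

y-intercept = 1/Vmax ⇒ Vmax = 50.3 μmol/min; slope = Km/Vmax ⇒ Km = slope × Vmax.
Km = 0.00612 × 50.3 = 0.308 nM.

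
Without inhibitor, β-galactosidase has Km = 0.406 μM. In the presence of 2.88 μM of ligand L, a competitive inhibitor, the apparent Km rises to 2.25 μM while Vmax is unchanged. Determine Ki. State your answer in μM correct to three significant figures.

0.634 μM

Competitive: Km,app = α·Km with α = 1 + [I]/Ki.
α = Km,app/Km = 2.25/0.406 = 5.542.
Since α = 1 + [I]/Ki, [I]/Ki = 5.542 − 1 = 4.542 and Ki = 2.88/4.542 = 0.634 μM.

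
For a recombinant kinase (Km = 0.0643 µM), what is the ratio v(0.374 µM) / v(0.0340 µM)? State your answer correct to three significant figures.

2.47

The fractional saturations are [S]/(Km+[S]) = 0.0340/0.09830 = 0.3459 and 0.374/0.4383 = 0.8533.
v₂/v₁ is just their ratio: 0.8533/0.3459 = 2.47.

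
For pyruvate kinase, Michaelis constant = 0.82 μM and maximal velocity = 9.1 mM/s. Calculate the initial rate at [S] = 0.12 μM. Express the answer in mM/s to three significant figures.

1.16 mM/s

[S]/(Km+[S]) = 0.12/0.9400 = 0.1277, the fractional saturation.
v = 0.1277 × Vmax = 0.1277 × 9.1 = 1.16 mM/s.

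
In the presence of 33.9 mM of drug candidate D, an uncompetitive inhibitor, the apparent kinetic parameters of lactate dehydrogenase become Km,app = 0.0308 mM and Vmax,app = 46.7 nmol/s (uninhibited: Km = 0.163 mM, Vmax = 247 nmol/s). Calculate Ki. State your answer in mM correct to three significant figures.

Uncompetitive: Vmax,app = Vmax/α (and Km,app = Km/α) with α = 1 + [I]/Ki.
α = Vmax/Vmax,app = 247/46.7 = 5.289.
Ki = [I]/(α − 1) = 33.9/4.289 = 7.90 mM.

7.90 mM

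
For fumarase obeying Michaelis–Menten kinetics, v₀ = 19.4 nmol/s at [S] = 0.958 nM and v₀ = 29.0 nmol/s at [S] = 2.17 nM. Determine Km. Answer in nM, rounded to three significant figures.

From v = Vmax[S]/(Km+[S]), each point gives Vmax = v(Km+[S])/[S].
Equating: 19.4(Km+0.958)/0.958 = 29.0(Km+2.17)/2.17.
20.25·Km + 19.4 = 13.36·Km + 29.0, so (20.25 − 13.36)·Km = 29.0 − 19.4.
Km = 9.600/6.886 = 1.39 nM; then Vmax = 19.4(1.39+0.958)/0.958 = 47.6 nmol/s.

1.39 nM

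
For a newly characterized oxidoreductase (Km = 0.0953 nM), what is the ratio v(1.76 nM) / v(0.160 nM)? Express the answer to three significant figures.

Since Vmax cancels, v₂/v₁ = [S]₂(Km+[S]₁) / [S]₁(Km+[S]₂).
= 1.76×(0.0953+0.160) / (0.160×(0.0953+1.76)) = 0.4493/0.2968 = 1.51.

1.51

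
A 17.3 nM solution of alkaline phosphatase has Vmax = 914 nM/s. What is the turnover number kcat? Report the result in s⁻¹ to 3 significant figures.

52.8 s⁻¹

kcat = Vmax/[E]total = 914 nM/s / 17.3 nM = 52.8 s⁻¹.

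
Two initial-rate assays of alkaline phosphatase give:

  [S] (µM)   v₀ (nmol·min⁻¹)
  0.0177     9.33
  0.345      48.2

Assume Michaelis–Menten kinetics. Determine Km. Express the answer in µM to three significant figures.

0.100 µM

From v = Vmax[S]/(Km+[S]), each point gives Vmax = v(Km+[S])/[S].
Equating: 9.33(Km+0.0177)/0.0177 = 48.2(Km+0.345)/0.345.
527.1·Km + 9.33 = 139.7·Km + 48.2, so (527.1 − 139.7)·Km = 48.2 − 9.33.
Km = 38.87/387.4 = 0.100 µM; then Vmax = 9.33(0.100+0.0177)/0.0177 = 62.2 nmol·min⁻¹.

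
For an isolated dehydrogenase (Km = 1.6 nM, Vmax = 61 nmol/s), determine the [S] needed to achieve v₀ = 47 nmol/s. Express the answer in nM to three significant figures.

5.37 nM

The required fractional saturation is v/Vmax = 47/61 = 0.7705.
Then [S]/(Km+[S]) = 0.7705 ⇒ [S] = 1.6 × 0.7705/(1 − 0.7705) = 5.37 nM.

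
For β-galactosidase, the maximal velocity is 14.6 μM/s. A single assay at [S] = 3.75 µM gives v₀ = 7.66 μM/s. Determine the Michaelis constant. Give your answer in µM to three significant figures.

From v = Vmax[S]/(Km+[S]), Km = [S](Vmax − v)/v.
Km = 3.75 × (14.6 − 7.66) / 7.66 = 26.02/7.66 = 3.40 µM.

3.40 µM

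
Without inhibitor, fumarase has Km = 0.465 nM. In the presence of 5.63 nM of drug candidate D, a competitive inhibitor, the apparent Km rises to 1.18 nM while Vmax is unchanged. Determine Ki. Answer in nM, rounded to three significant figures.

Competitive: Km,app = α·Km with α = 1 + [I]/Ki.
α = Km,app/Km = 1.18/0.465 = 2.538.
Ki = [I]/(α − 1) = 5.63/1.538 = 3.66 nM.

3.66 nM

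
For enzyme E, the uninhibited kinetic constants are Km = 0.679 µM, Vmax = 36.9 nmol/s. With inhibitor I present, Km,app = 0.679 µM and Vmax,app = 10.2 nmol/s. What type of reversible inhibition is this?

noncompetitive

Vmax decreases (36.9 → 10.2 nmol/s) while Km is unchanged — pure noncompetitive inhibition.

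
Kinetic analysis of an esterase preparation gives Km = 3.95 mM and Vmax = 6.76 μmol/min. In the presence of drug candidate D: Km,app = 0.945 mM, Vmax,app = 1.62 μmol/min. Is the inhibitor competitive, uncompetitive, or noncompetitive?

Both Km and Vmax decrease by the same factor (~4.18-fold) — characteristic of uncompetitive inhibition.

uncompetitive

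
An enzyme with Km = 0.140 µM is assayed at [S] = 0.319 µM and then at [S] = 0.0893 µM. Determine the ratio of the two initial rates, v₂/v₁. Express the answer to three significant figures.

0.560

The fractional saturations are [S]/(Km+[S]) = 0.319/0.4590 = 0.6950 and 0.0893/0.2293 = 0.3894.
v₂/v₁ is just their ratio: 0.3894/0.6950 = 0.560.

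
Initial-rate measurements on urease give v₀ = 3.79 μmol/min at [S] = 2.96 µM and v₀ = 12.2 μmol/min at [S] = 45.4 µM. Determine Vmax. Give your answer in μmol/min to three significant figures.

14.4 μmol/min

From v = Vmax[S]/(Km+[S]), each point gives Vmax = v(Km+[S])/[S].
Equating: 3.79(Km+2.96)/2.96 = 12.2(Km+45.4)/45.4.
1.280·Km + 3.79 = 0.2687·Km + 12.2, so (1.280 − 0.2687)·Km = 12.2 − 3.79.
Km = 8.410/1.012 = 8.31 µM; then Vmax = 3.79(8.31+2.96)/2.96 = 14.4 μmol/min.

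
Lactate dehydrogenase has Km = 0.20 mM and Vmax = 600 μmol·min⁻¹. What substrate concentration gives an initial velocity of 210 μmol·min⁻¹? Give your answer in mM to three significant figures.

0.108 mM

Rearranging v = Vmax[S]/(Km+[S]) gives [S] = Km·v/(Vmax − v).
[S] = 0.20 × 210 / (600 − 210) = 42.00/390.0 = 0.108 mM.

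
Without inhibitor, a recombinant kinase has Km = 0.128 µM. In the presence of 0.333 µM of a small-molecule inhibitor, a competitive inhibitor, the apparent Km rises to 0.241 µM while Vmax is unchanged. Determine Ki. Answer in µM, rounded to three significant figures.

Competitive: Km,app = α·Km with α = 1 + [I]/Ki.
α = Km,app/Km = 0.241/0.128 = 1.883.
Since α = 1 + [I]/Ki, [I]/Ki = 1.883 − 1 = 0.8828 and Ki = 0.333/0.8828 = 0.377 µM.

0.377 µM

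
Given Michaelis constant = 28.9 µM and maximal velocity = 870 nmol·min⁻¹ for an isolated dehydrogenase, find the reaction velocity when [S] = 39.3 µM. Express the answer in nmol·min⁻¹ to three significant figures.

501 nmol·min⁻¹

[S]/(Km+[S]) = 39.3/68.20 = 0.5762, the fractional saturation.
v = 0.5762 × Vmax = 0.5762 × 870 = 501 nmol·min⁻¹.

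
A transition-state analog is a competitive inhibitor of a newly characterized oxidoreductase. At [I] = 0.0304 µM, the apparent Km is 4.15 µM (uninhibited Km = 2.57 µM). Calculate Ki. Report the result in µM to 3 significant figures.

Competitive: Km,app = α·Km with α = 1 + [I]/Ki.
α = Km,app/Km = 4.15/2.57 = 1.615.
Ki = [I]/(α − 1) = 0.0304/0.6148 = 0.0494 µM.

0.0494 µM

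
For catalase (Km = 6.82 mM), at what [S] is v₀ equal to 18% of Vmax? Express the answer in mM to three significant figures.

v/Vmax = [S]/(Km+[S]) = 0.18, so [S] = Km·0.18/(1 − 0.18) = 6.82 × 0.2195.
[S] = 1.50 mM.

1.50 mM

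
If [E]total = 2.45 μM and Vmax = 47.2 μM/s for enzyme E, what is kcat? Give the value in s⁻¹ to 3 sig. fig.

19.3 s⁻¹

kcat = Vmax/[E]total = 47.2 μM/s / 2.45 μM = 19.3 s⁻¹.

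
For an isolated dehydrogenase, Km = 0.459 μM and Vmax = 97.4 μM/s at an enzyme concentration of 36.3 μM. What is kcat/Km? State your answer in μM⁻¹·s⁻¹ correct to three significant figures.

5.85 μM⁻¹·s⁻¹

kcat = Vmax/[E]total = 97.4/36.3 = 2.68 s⁻¹.
kcat/Km = 2.68/0.459 = 5.85 μM⁻¹·s⁻¹.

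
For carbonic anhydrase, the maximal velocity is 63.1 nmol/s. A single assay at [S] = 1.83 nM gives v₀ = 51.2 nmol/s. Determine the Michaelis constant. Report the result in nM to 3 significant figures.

From v = Vmax[S]/(Km+[S]), Km = [S](Vmax − v)/v.
Km = 1.83 × (63.1 − 51.2) / 51.2 = 21.78/51.2 = 0.425 nM.

0.425 nM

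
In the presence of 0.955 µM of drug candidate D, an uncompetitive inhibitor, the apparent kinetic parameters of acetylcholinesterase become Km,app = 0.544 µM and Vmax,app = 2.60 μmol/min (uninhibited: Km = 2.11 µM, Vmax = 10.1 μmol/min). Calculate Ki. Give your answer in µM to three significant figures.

Uncompetitive: Vmax,app = Vmax/α (and Km,app = Km/α) with α = 1 + [I]/Ki.
α = Vmax/Vmax,app = 10.1/2.60 = 3.885.
Since α = 1 + [I]/Ki, [I]/Ki = 3.885 − 1 = 2.885 and Ki = 0.955/2.885 = 0.331 µM.

0.331 µM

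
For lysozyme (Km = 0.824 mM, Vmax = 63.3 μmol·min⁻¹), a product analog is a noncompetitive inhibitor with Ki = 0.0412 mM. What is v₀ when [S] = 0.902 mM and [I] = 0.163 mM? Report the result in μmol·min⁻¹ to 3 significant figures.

With α = 1 + [I]/Ki = 1 + 0.163/0.0412 = 4.956, the noncompetitive rate law is v = (Vmax/α)·[S] / (Km + [S]).
v = (63.3/4.956)×0.902 / (0.824 + 0.902) = 11.52/1.726 = 6.67 μmol·min⁻¹.

6.67 μmol·min⁻¹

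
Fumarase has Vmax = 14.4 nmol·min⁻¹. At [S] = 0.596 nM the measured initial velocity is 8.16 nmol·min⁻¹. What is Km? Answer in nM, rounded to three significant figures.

From v = Vmax[S]/(Km+[S]), Km = [S](Vmax − v)/v.
Km = 0.596 × (14.4 − 8.16) / 8.16 = 3.719/8.16 = 0.456 nM.

0.456 nM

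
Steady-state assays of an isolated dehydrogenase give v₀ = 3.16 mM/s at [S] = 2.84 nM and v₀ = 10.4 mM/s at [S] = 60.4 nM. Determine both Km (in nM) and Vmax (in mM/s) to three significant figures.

From v = Vmax[S]/(Km+[S]), each point gives Vmax = v(Km+[S])/[S].
Equating: 3.16(Km+2.84)/2.84 = 10.4(Km+60.4)/60.4.
1.113·Km + 3.16 = 0.1722·Km + 10.4, so (1.113 − 0.1722)·Km = 10.4 − 3.16.
Km = 7.240/0.9405 = 7.70 nM; then Vmax = 3.16(7.70+2.84)/2.84 = 11.7 mM/s.

Km = 7.70 nM; Vmax = 11.7 mM/s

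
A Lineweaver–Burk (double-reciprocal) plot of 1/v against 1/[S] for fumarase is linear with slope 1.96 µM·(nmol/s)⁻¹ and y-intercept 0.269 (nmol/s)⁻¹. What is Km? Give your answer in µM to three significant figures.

y-intercept = 1/Vmax ⇒ Vmax = 3.72 nmol/s; slope = Km/Vmax ⇒ Km = slope × Vmax.
Km = 1.96 × 3.72 = 7.29 µM.

7.29 µM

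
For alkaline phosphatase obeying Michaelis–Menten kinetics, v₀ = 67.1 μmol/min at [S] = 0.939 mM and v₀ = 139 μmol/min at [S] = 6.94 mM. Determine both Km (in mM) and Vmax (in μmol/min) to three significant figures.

In reciprocal form, 1/v = (Km/Vmax)·(1/[S]) + 1/Vmax. The two points give (1/[S], 1/v) = (1.065, 0.01490) and (0.1441, 0.007194).
Slope = (0.01490 − 0.007194)/(1.065 − 0.1441) = 0.008371; intercept = 0.01490 − 0.008371×1.065 = 0.005988.
Vmax = 1/intercept = 167 μmol/min; Km = slope × Vmax = 0.008371 × 167 = 1.40 mM.

Km = 1.40 mM; Vmax = 167 μmol/min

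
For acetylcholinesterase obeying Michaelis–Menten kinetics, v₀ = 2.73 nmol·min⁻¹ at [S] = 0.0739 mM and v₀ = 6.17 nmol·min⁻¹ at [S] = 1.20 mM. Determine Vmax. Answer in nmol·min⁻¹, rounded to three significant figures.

In reciprocal form, 1/v = (Km/Vmax)·(1/[S]) + 1/Vmax. The two points give (1/[S], 1/v) = (13.53, 0.3663) and (0.8333, 0.1621).
Slope = (0.3663 − 0.1621)/(13.53 − 0.8333) = 0.01608; intercept = 0.3663 − 0.01608×13.53 = 0.1487.
Vmax = 1/intercept = 6.73 nmol·min⁻¹; Km = slope × Vmax = 0.01608 × 6.73 = 0.108 mM.

6.73 nmol·min⁻¹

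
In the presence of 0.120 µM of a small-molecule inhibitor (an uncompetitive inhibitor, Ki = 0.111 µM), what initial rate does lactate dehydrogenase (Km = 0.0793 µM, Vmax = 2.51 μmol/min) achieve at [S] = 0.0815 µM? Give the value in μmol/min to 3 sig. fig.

α = 1 + [I]/Ki = 1 + 0.120/0.111 = 2.081.
For an uncompetitive inhibitor, both parameters are divided by α, giving Vmax/α and Km/α: Km,app = 0.0381 µM, Vmax,app = 1.21 μmol/min.
v = Vmax,app·[S]/(Km,app + [S]) = 1.21 × 0.0815/(0.0381 + 0.0815) = 0.822 μmol/min.

0.822 μmol/min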